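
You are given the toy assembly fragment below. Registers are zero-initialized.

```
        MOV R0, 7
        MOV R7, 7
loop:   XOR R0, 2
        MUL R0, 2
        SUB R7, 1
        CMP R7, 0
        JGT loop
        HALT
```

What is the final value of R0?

636

after MOV R0, 7: R0=7
after MOV R7, 7: R7=7
after XOR R0, 2: R0=7^2=5
after MUL R0, 2: R0=5*2=10
after SUB R7, 1: R7=7-1=6
CMP R7, 0  (cmp 6,0)
JGT loop: taken
after XOR R0, 2: R0=10^2=8
after MUL R0, 2: R0=8*2=16
after SUB R7, 1: R7=6-1=5
CMP R7, 0  (cmp 5,0)
JGT loop: taken
after XOR R0, 2: R0=16^2=18
after MUL R0, 2: R0=18*2=36
after SUB R7, 1: R7=5-1=4
CMP R7, 0  (cmp 4,0)
JGT loop: taken
after XOR R0, 2: R0=36^2=38
after MUL R0, 2: R0=38*2=76
after SUB R7, 1: R7=4-1=3
CMP R7, 0  (cmp 3,0)
JGT loop: taken
after XOR R0, 2: R0=76^2=78
after MUL R0, 2: R0=78*2=156
after SUB R7, 1: R7=3-1=2
CMP R7, 0  (cmp 2,0)
JGT loop: taken
after XOR R0, 2: R0=156^2=158
after MUL R0, 2: R0=158*2=316
after SUB R7, 1: R7=2-1=1
CMP R7, 0  (cmp 1,0)
JGT loop: taken
after XOR R0, 2: R0=316^2=318
after MUL R0, 2: R0=318*2=636
after SUB R7, 1: R7=1-1=0
CMP R7, 0  (cmp 0,0)
JGT loop: not taken
halt.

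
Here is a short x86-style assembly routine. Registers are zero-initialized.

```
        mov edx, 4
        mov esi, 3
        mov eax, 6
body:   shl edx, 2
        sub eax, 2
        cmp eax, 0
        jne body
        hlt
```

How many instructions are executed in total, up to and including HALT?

after mov edx, 4: edx=4
after mov esi, 3: esi=3
after mov eax, 6: eax=6
after shl edx, 2: edx=4<<2=16
after sub eax, 2: eax=6-2=4
cmp eax, 0  (cmp 4,0)
jne body: taken
after shl edx, 2: edx=16<<2=64
after sub eax, 2: eax=4-2=2
cmp eax, 0  (cmp 2,0)
jne body: taken
after shl edx, 2: edx=64<<2=256
after sub eax, 2: eax=2-2=0
cmp eax, 0  (cmp 0,0)
jne body: not taken
halt.
Total executed instructions: 16.

16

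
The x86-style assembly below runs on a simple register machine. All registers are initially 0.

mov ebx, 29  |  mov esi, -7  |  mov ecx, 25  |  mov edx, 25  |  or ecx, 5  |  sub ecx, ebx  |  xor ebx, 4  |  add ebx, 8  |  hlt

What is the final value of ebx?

after mov ebx, 29: ebx=29
after mov esi, -7: esi=-7
after mov ecx, 25: ecx=25
after mov edx, 25: edx=25
after or ecx, 5: ecx=25|5=29
after sub ecx, ebx: ecx=29-29=0
after xor ebx, 4: ebx=29^4=25
after add ebx, 8: ebx=25+8=33
halt.

33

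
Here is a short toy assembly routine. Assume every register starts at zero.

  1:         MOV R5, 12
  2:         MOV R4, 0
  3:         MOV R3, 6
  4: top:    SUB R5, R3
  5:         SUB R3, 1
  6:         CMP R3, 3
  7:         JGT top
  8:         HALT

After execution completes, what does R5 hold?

-3

R5=12
R4=0
R3=6
R5=12-6=6
R3=6-1=5
CMP R3, 3  (cmp 5,3)
JGT top: taken
R5=6-5=1
R3=5-1=4
CMP R3, 3  (cmp 4,3)
JGT top: taken
R5=1-4=-3
R3=4-1=3
CMP R3, 3  (cmp 3,3)
JGT top: not taken
halt.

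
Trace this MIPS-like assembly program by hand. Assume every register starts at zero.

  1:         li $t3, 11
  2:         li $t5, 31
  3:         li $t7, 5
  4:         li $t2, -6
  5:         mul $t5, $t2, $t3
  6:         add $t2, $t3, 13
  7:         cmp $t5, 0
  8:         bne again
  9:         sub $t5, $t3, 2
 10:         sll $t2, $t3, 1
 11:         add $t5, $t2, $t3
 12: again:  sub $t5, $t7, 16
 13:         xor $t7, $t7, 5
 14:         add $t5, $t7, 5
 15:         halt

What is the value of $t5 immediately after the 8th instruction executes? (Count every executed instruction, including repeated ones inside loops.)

after li $t3, 11: $t3=11
after li $t5, 31: $t5=31
after li $t7, 5: $t7=5
after li $t2, -6: $t2=-6
after mul $t5, $t2, $t3: $t5=(-6)*11=-66
after add $t2, $t3, 13: $t2=11+13=24
cmp $t5, 0  (cmp -66,0)
bne again: taken
After step 8: $t5 = -66.

-66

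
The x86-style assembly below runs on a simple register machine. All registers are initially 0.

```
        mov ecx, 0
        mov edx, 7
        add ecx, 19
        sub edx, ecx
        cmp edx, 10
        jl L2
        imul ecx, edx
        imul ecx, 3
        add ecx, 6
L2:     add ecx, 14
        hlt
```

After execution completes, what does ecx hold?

33

mov ecx, 0 → ecx=0
mov edx, 7 → edx=7
add ecx, 19 → ecx=0+19=19
sub edx, ecx → edx=7-19=-12
cmp edx, 10  (cmp -12,10)
jl L2: taken
add ecx, 14 → ecx=19+14=33
halt.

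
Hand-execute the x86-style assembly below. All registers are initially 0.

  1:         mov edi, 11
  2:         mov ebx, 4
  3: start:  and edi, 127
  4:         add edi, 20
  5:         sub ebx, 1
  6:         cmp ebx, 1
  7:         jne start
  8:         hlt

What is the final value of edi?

mov edi, 11 → edi=11
mov ebx, 4 → ebx=4
and edi, 127 → edi=11&127=11
add edi, 20 → edi=11+20=31
sub ebx, 1 → ebx=4-1=3
cmp ebx, 1  (cmp 3,1)
jne start: taken
and edi, 127 → edi=31&127=31
add edi, 20 → edi=31+20=51
sub ebx, 1 → ebx=3-1=2
cmp ebx, 1  (cmp 2,1)
jne start: taken
and edi, 127 → edi=51&127=51
add edi, 20 → edi=51+20=71
sub ebx, 1 → ebx=2-1=1
cmp ebx, 1  (cmp 1,1)
jne start: not taken
halt.

71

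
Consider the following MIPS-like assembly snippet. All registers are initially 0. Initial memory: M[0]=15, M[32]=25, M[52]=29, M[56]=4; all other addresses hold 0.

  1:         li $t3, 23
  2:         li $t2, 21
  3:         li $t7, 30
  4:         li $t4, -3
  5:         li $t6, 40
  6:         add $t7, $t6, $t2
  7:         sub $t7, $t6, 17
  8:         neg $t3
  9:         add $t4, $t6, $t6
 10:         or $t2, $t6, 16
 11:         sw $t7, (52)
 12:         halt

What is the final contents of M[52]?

after li $t3, 23: $t3=23
after li $t2, 21: $t2=21
after li $t7, 30: $t7=30
after li $t4, -3: $t4=-3
after li $t6, 40: $t6=40
after add $t7, $t6, $t2: $t7=40+21=61
after sub $t7, $t6, 17: $t7=40-17=23
after neg $t3: $t3=-(23)=-23
after add $t4, $t6, $t6: $t4=40+40=80
after or $t2, $t6, 16: $t2=40|16=56
sw $t7, (52) → M[52]=23
halt.

23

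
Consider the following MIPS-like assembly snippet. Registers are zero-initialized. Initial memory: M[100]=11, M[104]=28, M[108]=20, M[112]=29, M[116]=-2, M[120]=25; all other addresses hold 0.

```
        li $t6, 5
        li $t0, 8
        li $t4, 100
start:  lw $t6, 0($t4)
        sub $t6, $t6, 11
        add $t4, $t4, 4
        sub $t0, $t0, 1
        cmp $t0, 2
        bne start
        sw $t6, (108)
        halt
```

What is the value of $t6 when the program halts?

after li $t6, 5: $t6=5
after li $t0, 8: $t0=8
after li $t4, 100: $t4=100
after lw $t6, 0($t4): $t6=M[100]=11
after sub $t6, $t6, 11: $t6=11-11=0
after add $t4, $t4, 4: $t4=100+4=104
after sub $t0, $t0, 1: $t0=8-1=7
cmp $t0, 2  (cmp 7,2)
bne start: taken
after lw $t6, 0($t4): $t6=M[104]=28
after sub $t6, $t6, 11: $t6=28-11=17
after add $t4, $t4, 4: $t4=104+4=108
after sub $t0, $t0, 1: $t0=7-1=6
cmp $t0, 2  (cmp 6,2)
bne start: taken
after lw $t6, 0($t4): $t6=M[108]=20
after sub $t6, $t6, 11: $t6=20-11=9
after add $t4, $t4, 4: $t4=108+4=112
after sub $t0, $t0, 1: $t0=6-1=5
cmp $t0, 2  (cmp 5,2)
bne start: taken
after lw $t6, 0($t4): $t6=M[112]=29
after sub $t6, $t6, 11: $t6=29-11=18
after add $t4, $t4, 4: $t4=112+4=116
after sub $t0, $t0, 1: $t0=5-1=4
cmp $t0, 2  (cmp 4,2)
bne start: taken
after lw $t6, 0($t4): $t6=M[116]=-2
after sub $t6, $t6, 11: $t6=(-2)-11=-13
after add $t4, $t4, 4: $t4=116+4=120
after sub $t0, $t0, 1: $t0=4-1=3
cmp $t0, 2  (cmp 3,2)
bne start: taken
after lw $t6, 0($t4): $t6=M[120]=25
after sub $t6, $t6, 11: $t6=25-11=14
after add $t4, $t4, 4: $t4=120+4=124
after sub $t0, $t0, 1: $t0=3-1=2
cmp $t0, 2  (cmp 2,2)
bne start: not taken
sw $t6, (108) → M[108]=14
halt.

14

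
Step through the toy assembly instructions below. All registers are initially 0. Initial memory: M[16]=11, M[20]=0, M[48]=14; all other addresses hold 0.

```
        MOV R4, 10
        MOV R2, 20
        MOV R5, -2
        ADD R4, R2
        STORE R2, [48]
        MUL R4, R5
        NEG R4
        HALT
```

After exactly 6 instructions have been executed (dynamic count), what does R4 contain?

MOV R4, 10 → R4=10
MOV R2, 20 → R2=20
MOV R5, -2 → R5=-2
ADD R4, R2 → R4=10+20=30
STORE R2, [48] → M[48]=20
MUL R4, R5 → R4=30*(-2)=-60
After step 6: R4 = -60.

-60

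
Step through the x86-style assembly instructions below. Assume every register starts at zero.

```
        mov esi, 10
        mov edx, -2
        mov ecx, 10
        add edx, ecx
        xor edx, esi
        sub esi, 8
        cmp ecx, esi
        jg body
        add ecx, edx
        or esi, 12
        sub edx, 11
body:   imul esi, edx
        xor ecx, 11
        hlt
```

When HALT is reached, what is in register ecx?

esi=10
edx=-2
ecx=10
edx=(-2)+10=8
edx=8^10=2
esi=10-8=2
cmp ecx, esi  (cmp 10,2)
jg body: taken
esi=2*2=4
ecx=10^11=1
halt.

1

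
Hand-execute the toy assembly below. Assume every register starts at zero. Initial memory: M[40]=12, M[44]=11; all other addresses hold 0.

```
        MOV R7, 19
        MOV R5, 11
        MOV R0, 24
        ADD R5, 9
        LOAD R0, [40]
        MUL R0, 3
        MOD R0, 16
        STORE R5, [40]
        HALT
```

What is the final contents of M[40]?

MOV R7, 19 → R7=19
MOV R5, 11 → R5=11
MOV R0, 24 → R0=24
ADD R5, 9 → R5=11+9=20
LOAD R0, [40] → R0=M[40]=12
MUL R0, 3 → R0=12*3=36
MOD R0, 16 → R0=36%16=4
STORE R5, [40] → M[40]=20
halt.

20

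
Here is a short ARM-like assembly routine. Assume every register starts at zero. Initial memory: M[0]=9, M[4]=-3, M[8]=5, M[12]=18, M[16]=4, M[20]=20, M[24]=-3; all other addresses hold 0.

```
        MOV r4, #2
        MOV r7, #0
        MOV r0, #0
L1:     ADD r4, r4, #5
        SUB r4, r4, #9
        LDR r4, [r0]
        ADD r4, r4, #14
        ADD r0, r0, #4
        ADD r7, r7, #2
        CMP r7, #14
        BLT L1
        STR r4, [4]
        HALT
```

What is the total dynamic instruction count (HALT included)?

r4=2
r7=0
r0=0
r4=2+5=7
r4=7-9=-2
r4=M[0]=9
r4=9+14=23
r0=0+4=4
r7=0+2=2
CMP r7, #14  (cmp 2,14)
BLT L1: taken
r4=23+5=28
r4=28-9=19
r4=M[4]=-3
r4=(-3)+14=11
r0=4+4=8
r7=2+2=4
CMP r7, #14  (cmp 4,14)
BLT L1: taken
r4=11+5=16
r4=16-9=7
r4=M[8]=5
r4=5+14=19
r0=8+4=12
r7=4+2=6
CMP r7, #14  (cmp 6,14)
BLT L1: taken
r4=19+5=24
r4=24-9=15
r4=M[12]=18
r4=18+14=32
r0=12+4=16
r7=6+2=8
CMP r7, #14  (cmp 8,14)
BLT L1: taken
r4=32+5=37
r4=37-9=28
r4=M[16]=4
r4=4+14=18
r0=16+4=20
r7=8+2=10
CMP r7, #14  (cmp 10,14)
BLT L1: taken
r4=18+5=23
r4=23-9=14
r4=M[20]=20
r4=20+14=34
r0=20+4=24
r7=10+2=12
CMP r7, #14  (cmp 12,14)
BLT L1: taken
r4=34+5=39
r4=39-9=30
r4=M[24]=-3
r4=(-3)+14=11
r0=24+4=28
r7=12+2=14
CMP r7, #14  (cmp 14,14)
BLT L1: not taken
STR r4, [4] → M[4]=11
halt.
Total executed instructions: 61.

61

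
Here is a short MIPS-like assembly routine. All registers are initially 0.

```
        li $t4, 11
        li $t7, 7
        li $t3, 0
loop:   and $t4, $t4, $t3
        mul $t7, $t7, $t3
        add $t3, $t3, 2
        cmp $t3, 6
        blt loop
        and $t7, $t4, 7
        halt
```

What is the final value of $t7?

li $t4, 11 → $t4=11
li $t7, 7 → $t7=7
li $t3, 0 → $t3=0
and $t4, $t4, $t3 → $t4=11&0=0
mul $t7, $t7, $t3 → $t7=7*0=0
add $t3, $t3, 2 → $t3=0+2=2
cmp $t3, 6  (cmp 2,6)
blt loop: taken
and $t4, $t4, $t3 → $t4=0&2=0
mul $t7, $t7, $t3 → $t7=0*2=0
add $t3, $t3, 2 → $t3=2+2=4
cmp $t3, 6  (cmp 4,6)
blt loop: taken
and $t4, $t4, $t3 → $t4=0&4=0
mul $t7, $t7, $t3 → $t7=0*4=0
add $t3, $t3, 2 → $t3=4+2=6
cmp $t3, 6  (cmp 6,6)
blt loop: not taken
and $t7, $t4, 7 → $t7=0&7=0
halt.

0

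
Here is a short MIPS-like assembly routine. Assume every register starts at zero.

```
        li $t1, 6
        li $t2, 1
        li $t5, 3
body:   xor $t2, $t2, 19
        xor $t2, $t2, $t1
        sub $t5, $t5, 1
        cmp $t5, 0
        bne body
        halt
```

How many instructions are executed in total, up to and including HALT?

after li $t1, 6: $t1=6
after li $t2, 1: $t2=1
after li $t5, 3: $t5=3
after xor $t2, $t2, 19: $t2=1^19=18
after xor $t2, $t2, $t1: $t2=18^6=20
after sub $t5, $t5, 1: $t5=3-1=2
cmp $t5, 0  (cmp 2,0)
bne body: taken
after xor $t2, $t2, 19: $t2=20^19=7
after xor $t2, $t2, $t1: $t2=7^6=1
after sub $t5, $t5, 1: $t5=2-1=1
cmp $t5, 0  (cmp 1,0)
bne body: taken
after xor $t2, $t2, 19: $t2=1^19=18
after xor $t2, $t2, $t1: $t2=18^6=20
after sub $t5, $t5, 1: $t5=1-1=0
cmp $t5, 0  (cmp 0,0)
bne body: not taken
halt.
Total executed instructions: 19.

19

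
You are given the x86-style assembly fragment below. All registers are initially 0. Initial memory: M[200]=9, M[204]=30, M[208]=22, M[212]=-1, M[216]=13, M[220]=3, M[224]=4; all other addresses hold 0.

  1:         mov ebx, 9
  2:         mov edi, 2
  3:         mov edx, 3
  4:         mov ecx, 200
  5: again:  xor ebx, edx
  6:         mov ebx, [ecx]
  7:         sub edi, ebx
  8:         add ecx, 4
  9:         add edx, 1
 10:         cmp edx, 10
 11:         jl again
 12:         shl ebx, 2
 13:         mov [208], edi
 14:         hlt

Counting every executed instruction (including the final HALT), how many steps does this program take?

56

mov ebx, 9 → ebx=9
mov edi, 2 → edi=2
mov edx, 3 → edx=3
mov ecx, 200 → ecx=200
xor ebx, edx → ebx=9^3=10
mov ebx, [ecx] → ebx=M[200]=9
sub edi, ebx → edi=2-9=-7
add ecx, 4 → ecx=200+4=204
add edx, 1 → edx=3+1=4
cmp edx, 10  (cmp 4,10)
jl again: taken
xor ebx, edx → ebx=9^4=13
mov ebx, [ecx] → ebx=M[204]=30
sub edi, ebx → edi=(-7)-30=-37
add ecx, 4 → ecx=204+4=208
add edx, 1 → edx=4+1=5
cmp edx, 10  (cmp 5,10)
jl again: taken
xor ebx, edx → ebx=30^5=27
mov ebx, [ecx] → ebx=M[208]=22
sub edi, ebx → edi=(-37)-22=-59
add ecx, 4 → ecx=208+4=212
add edx, 1 → edx=5+1=6
cmp edx, 10  (cmp 6,10)
jl again: taken
xor ebx, edx → ebx=22^6=16
mov ebx, [ecx] → ebx=M[212]=-1
sub edi, ebx → edi=(-59)-(-1)=-58
add ecx, 4 → ecx=212+4=216
add edx, 1 → edx=6+1=7
cmp edx, 10  (cmp 7,10)
jl again: taken
xor ebx, edx → ebx=(-1)^7=-8
mov ebx, [ecx] → ebx=M[216]=13
sub edi, ebx → edi=(-58)-13=-71
add ecx, 4 → ecx=216+4=220
add edx, 1 → edx=7+1=8
cmp edx, 10  (cmp 8,10)
jl again: taken
xor ebx, edx → ebx=13^8=5
mov ebx, [ecx] → ebx=M[220]=3
sub edi, ebx → edi=(-71)-3=-74
add ecx, 4 → ecx=220+4=224
add edx, 1 → edx=8+1=9
cmp edx, 10  (cmp 9,10)
jl again: taken
xor ebx, edx → ebx=3^9=10
mov ebx, [ecx] → ebx=M[224]=4
sub edi, ebx → edi=(-74)-4=-78
add ecx, 4 → ecx=224+4=228
add edx, 1 → edx=9+1=10
cmp edx, 10  (cmp 10,10)
jl again: not taken
shl ebx, 2 → ebx=4<<2=16
mov [208], edi → M[208]=-78
halt.
Total executed instructions: 56.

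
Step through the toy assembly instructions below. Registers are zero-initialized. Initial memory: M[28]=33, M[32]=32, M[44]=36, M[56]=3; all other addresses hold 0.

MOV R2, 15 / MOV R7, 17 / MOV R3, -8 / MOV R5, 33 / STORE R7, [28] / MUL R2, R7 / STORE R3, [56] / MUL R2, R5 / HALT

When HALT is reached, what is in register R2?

8415

after MOV R2, 15: R2=15
after MOV R7, 17: R7=17
after MOV R3, -8: R3=-8
after MOV R5, 33: R5=33
STORE R7, [28] → M[28]=17
after MUL R2, R7: R2=15*17=255
STORE R3, [56] → M[56]=-8
after MUL R2, R5: R2=255*33=8415
halt.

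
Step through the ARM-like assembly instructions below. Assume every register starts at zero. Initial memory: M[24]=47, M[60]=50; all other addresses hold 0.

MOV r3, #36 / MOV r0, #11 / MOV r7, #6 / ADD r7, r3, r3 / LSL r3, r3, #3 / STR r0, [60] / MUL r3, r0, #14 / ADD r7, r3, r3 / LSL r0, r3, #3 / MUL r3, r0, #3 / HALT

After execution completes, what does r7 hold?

308

MOV r3, #36 → r3=36
MOV r0, #11 → r0=11
MOV r7, #6 → r7=6
ADD r7, r3, r3 → r7=36+36=72
LSL r3, r3, #3 → r3=36<<3=288
STR r0, [60] → M[60]=11
MUL r3, r0, #14 → r3=11*14=154
ADD r7, r3, r3 → r7=154+154=308
LSL r0, r3, #3 → r0=154<<3=1232
MUL r3, r0, #3 → r3=1232*3=3696
halt.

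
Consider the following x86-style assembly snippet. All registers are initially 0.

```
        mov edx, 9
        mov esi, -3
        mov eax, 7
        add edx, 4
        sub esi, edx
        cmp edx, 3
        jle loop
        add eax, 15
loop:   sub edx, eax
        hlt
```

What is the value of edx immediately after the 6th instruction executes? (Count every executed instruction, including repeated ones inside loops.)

13

edx=9
esi=-3
eax=7
edx=9+4=13
esi=(-3)-13=-16
cmp edx, 3  (cmp 13,3)
After step 6: edx = 13.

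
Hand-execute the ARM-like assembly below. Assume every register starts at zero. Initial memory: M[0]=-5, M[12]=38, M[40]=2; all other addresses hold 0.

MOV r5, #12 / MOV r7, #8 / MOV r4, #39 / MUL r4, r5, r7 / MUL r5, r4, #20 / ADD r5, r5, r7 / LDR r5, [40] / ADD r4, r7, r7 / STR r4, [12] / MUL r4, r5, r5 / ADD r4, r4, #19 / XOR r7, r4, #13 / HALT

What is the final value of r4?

23

after MOV r5, #12: r5=12
after MOV r7, #8: r7=8
after MOV r4, #39: r4=39
after MUL r4, r5, r7: r4=12*8=96
after MUL r5, r4, #20: r5=96*20=1920
after ADD r5, r5, r7: r5=1920+8=1928
after LDR r5, [40]: r5=M[40]=2
after ADD r4, r7, r7: r4=8+8=16
STR r4, [12] → M[12]=16
after MUL r4, r5, r5: r4=2*2=4
after ADD r4, r4, #19: r4=4+19=23
after XOR r7, r4, #13: r7=23^13=26
halt.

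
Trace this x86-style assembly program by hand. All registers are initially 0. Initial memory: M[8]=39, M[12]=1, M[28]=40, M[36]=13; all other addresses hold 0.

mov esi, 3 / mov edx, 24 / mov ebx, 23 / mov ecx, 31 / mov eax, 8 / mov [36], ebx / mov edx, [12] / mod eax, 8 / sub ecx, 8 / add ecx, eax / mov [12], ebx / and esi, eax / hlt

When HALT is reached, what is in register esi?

mov esi, 3 → esi=3
mov edx, 24 → edx=24
mov ebx, 23 → ebx=23
mov ecx, 31 → ecx=31
mov eax, 8 → eax=8
mov [36], ebx → M[36]=23
mov edx, [12] → edx=M[12]=1
mod eax, 8 → eax=8%8=0
sub ecx, 8 → ecx=31-8=23
add ecx, eax → ecx=23+0=23
mov [12], ebx → M[12]=23
and esi, eax → esi=3&0=0
halt.

0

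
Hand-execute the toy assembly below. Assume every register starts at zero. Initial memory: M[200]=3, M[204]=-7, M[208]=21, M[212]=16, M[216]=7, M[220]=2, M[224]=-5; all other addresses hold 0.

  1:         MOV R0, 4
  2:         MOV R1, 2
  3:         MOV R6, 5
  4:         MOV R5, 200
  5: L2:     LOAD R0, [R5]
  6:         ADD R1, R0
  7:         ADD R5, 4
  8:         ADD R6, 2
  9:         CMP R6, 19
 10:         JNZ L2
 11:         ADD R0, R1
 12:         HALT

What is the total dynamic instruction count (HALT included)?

48

R0=4
R1=2
R6=5
R5=200
R0=M[200]=3
R1=2+3=5
R5=200+4=204
R6=5+2=7
CMP R6, 19  (cmp 7,19)
JNZ L2: taken
R0=M[204]=-7
R1=5+(-7)=-2
R5=204+4=208
R6=7+2=9
CMP R6, 19  (cmp 9,19)
JNZ L2: taken
R0=M[208]=21
R1=(-2)+21=19
R5=208+4=212
R6=9+2=11
CMP R6, 19  (cmp 11,19)
JNZ L2: taken
R0=M[212]=16
R1=19+16=35
R5=212+4=216
R6=11+2=13
CMP R6, 19  (cmp 13,19)
JNZ L2: taken
R0=M[216]=7
R1=35+7=42
R5=216+4=220
R6=13+2=15
CMP R6, 19  (cmp 15,19)
JNZ L2: taken
R0=M[220]=2
R1=42+2=44
R5=220+4=224
R6=15+2=17
CMP R6, 19  (cmp 17,19)
JNZ L2: taken
R0=M[224]=-5
R1=44+(-5)=39
R5=224+4=228
R6=17+2=19
CMP R6, 19  (cmp 19,19)
JNZ L2: not taken
R0=(-5)+39=34
halt.
Total executed instructions: 48.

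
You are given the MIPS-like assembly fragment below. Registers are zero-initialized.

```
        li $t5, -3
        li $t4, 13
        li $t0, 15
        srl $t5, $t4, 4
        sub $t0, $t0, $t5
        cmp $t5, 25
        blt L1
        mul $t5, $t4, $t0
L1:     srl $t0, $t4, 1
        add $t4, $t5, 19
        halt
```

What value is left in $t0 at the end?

$t5=-3
$t4=13
$t0=15
$t5=13>>4=0
$t0=15-0=15
cmp $t5, 25  (cmp 0,25)
blt L1: taken
$t0=13>>1=6
$t4=0+19=19
halt.

6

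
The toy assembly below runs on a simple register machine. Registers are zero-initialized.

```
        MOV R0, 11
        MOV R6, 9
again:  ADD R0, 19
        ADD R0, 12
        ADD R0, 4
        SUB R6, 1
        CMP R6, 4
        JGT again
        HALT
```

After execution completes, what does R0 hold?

186

after MOV R0, 11: R0=11
after MOV R6, 9: R6=9
after ADD R0, 19: R0=11+19=30
after ADD R0, 12: R0=30+12=42
after ADD R0, 4: R0=42+4=46
after SUB R6, 1: R6=9-1=8
CMP R6, 4  (cmp 8,4)
JGT again: taken
after ADD R0, 19: R0=46+19=65
after ADD R0, 12: R0=65+12=77
after ADD R0, 4: R0=77+4=81
after SUB R6, 1: R6=8-1=7
CMP R6, 4  (cmp 7,4)
JGT again: taken
after ADD R0, 19: R0=81+19=100
after ADD R0, 12: R0=100+12=112
after ADD R0, 4: R0=112+4=116
after SUB R6, 1: R6=7-1=6
CMP R6, 4  (cmp 6,4)
JGT again: taken
after ADD R0, 19: R0=116+19=135
after ADD R0, 12: R0=135+12=147
after ADD R0, 4: R0=147+4=151
after SUB R6, 1: R6=6-1=5
CMP R6, 4  (cmp 5,4)
JGT again: taken
after ADD R0, 19: R0=151+19=170
after ADD R0, 12: R0=170+12=182
after ADD R0, 4: R0=182+4=186
after SUB R6, 1: R6=5-1=4
CMP R6, 4  (cmp 4,4)
JGT again: not taken
halt.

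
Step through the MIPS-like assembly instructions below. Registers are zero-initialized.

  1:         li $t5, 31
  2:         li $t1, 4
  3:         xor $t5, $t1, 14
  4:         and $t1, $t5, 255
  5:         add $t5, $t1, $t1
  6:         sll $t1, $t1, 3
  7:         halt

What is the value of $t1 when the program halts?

80

$t5=31
$t1=4
$t5=4^14=10
$t1=10&255=10
$t5=10+10=20
$t1=10<<3=80
halt.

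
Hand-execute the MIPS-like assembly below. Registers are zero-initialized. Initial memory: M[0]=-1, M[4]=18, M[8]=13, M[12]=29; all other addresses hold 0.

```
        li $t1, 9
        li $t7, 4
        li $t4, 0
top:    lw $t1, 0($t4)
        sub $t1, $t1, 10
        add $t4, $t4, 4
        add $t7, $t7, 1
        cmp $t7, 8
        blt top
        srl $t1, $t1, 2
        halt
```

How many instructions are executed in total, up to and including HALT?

li $t1, 9 → $t1=9
li $t7, 4 → $t7=4
li $t4, 0 → $t4=0
lw $t1, 0($t4) → $t1=M[0]=-1
sub $t1, $t1, 10 → $t1=(-1)-10=-11
add $t4, $t4, 4 → $t4=0+4=4
add $t7, $t7, 1 → $t7=4+1=5
cmp $t7, 8  (cmp 5,8)
blt top: taken
lw $t1, 0($t4) → $t1=M[4]=18
sub $t1, $t1, 10 → $t1=18-10=8
add $t4, $t4, 4 → $t4=4+4=8
add $t7, $t7, 1 → $t7=5+1=6
cmp $t7, 8  (cmp 6,8)
blt top: taken
lw $t1, 0($t4) → $t1=M[8]=13
sub $t1, $t1, 10 → $t1=13-10=3
add $t4, $t4, 4 → $t4=8+4=12
add $t7, $t7, 1 → $t7=6+1=7
cmp $t7, 8  (cmp 7,8)
blt top: taken
lw $t1, 0($t4) → $t1=M[12]=29
sub $t1, $t1, 10 → $t1=29-10=19
add $t4, $t4, 4 → $t4=12+4=16
add $t7, $t7, 1 → $t7=7+1=8
cmp $t7, 8  (cmp 8,8)
blt top: not taken
srl $t1, $t1, 2 → $t1=19>>2=4
halt.
Total executed instructions: 29.

29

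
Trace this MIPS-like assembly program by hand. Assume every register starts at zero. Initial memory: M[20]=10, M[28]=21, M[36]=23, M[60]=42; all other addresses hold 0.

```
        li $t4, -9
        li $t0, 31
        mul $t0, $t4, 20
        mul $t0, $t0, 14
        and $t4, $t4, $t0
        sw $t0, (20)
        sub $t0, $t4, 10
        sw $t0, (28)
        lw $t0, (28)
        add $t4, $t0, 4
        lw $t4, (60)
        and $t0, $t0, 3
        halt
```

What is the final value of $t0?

$t4=-9
$t0=31
$t0=(-9)*20=-180
$t0=(-180)*14=-2520
$t4=(-9)&(-2520)=-2528
sw $t0, (20) → M[20]=-2520
$t0=(-2528)-10=-2538
sw $t0, (28) → M[28]=-2538
$t0=M[28]=-2538
$t4=(-2538)+4=-2534
$t4=M[60]=42
$t0=(-2538)&3=2
halt.

2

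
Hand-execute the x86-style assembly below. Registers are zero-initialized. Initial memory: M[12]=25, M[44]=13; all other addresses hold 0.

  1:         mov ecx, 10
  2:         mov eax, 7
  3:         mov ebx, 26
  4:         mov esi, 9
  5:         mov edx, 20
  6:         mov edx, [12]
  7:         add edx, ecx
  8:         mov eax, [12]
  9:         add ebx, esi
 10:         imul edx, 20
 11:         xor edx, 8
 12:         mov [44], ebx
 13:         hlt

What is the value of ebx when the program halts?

after mov ecx, 10: ecx=10
after mov eax, 7: eax=7
after mov ebx, 26: ebx=26
after mov esi, 9: esi=9
after mov edx, 20: edx=20
after mov edx, [12]: edx=M[12]=25
after add edx, ecx: edx=25+10=35
after mov eax, [12]: eax=M[12]=25
after add ebx, esi: ebx=26+9=35
after imul edx, 20: edx=35*20=700
after xor edx, 8: edx=700^8=692
mov [44], ebx → M[44]=35
halt.

35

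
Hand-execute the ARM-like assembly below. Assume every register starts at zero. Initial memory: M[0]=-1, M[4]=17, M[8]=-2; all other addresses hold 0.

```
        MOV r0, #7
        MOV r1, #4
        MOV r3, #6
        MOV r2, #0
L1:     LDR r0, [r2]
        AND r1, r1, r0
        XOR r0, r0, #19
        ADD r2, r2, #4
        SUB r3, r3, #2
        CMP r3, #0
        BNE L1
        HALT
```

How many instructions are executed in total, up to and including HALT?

26

r0=7
r1=4
r3=6
r2=0
r0=M[0]=-1
r1=4&(-1)=4
r0=(-1)^19=-20
r2=0+4=4
r3=6-2=4
CMP r3, #0  (cmp 4,0)
BNE L1: taken
r0=M[4]=17
r1=4&17=0
r0=17^19=2
r2=4+4=8
r3=4-2=2
CMP r3, #0  (cmp 2,0)
BNE L1: taken
r0=M[8]=-2
r1=0&(-2)=0
r0=(-2)^19=-19
r2=8+4=12
r3=2-2=0
CMP r3, #0  (cmp 0,0)
BNE L1: not taken
halt.
Total executed instructions: 26.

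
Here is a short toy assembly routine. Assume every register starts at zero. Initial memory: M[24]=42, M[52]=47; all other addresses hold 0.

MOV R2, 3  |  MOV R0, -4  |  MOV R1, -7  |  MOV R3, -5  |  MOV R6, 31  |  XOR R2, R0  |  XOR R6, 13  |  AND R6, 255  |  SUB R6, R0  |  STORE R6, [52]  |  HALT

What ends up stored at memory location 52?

MOV R2, 3 → R2=3
MOV R0, -4 → R0=-4
MOV R1, -7 → R1=-7
MOV R3, -5 → R3=-5
MOV R6, 31 → R6=31
XOR R2, R0 → R2=3^(-4)=-1
XOR R6, 13 → R6=31^13=18
AND R6, 255 → R6=18&255=18
SUB R6, R0 → R6=18-(-4)=22
STORE R6, [52] → M[52]=22
halt.

22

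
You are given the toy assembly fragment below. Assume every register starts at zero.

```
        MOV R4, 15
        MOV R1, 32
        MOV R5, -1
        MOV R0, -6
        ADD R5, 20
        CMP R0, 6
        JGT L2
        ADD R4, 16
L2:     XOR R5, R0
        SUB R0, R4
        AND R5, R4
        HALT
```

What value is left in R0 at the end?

-37

MOV R4, 15 → R4=15
MOV R1, 32 → R1=32
MOV R5, -1 → R5=-1
MOV R0, -6 → R0=-6
ADD R5, 20 → R5=(-1)+20=19
CMP R0, 6  (cmp -6,6)
JGT L2: not taken
ADD R4, 16 → R4=15+16=31
XOR R5, R0 → R5=19^(-6)=-23
SUB R0, R4 → R0=(-6)-31=-37
AND R5, R4 → R5=(-23)&31=9
halt.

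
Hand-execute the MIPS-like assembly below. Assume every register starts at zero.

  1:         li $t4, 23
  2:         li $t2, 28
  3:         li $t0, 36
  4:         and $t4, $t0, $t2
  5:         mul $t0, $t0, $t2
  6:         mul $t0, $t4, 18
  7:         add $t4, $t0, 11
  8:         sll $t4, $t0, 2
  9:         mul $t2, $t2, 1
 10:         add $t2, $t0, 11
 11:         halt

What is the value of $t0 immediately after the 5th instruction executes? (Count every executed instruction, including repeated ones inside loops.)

li $t4, 23 → $t4=23
li $t2, 28 → $t2=28
li $t0, 36 → $t0=36
and $t4, $t0, $t2 → $t4=36&28=4
mul $t0, $t0, $t2 → $t0=36*28=1008
After step 5: $t0 = 1008.

1008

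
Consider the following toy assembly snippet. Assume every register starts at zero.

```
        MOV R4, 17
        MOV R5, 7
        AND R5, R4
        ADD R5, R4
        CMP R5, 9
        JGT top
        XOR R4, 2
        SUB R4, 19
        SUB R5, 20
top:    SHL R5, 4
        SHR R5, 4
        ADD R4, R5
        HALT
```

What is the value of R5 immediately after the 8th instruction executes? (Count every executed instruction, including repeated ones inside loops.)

18

after MOV R4, 17: R4=17
after MOV R5, 7: R5=7
after AND R5, R4: R5=7&17=1
after ADD R5, R4: R5=1+17=18
CMP R5, 9  (cmp 18,9)
JGT top: taken
after SHL R5, 4: R5=18<<4=288
after SHR R5, 4: R5=288>>4=18
After step 8: R5 = 18.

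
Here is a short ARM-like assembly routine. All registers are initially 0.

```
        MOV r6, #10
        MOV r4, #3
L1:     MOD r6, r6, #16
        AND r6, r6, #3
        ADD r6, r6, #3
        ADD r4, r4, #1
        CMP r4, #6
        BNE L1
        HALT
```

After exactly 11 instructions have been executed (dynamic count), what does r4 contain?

after MOV r6, #10: r6=10
after MOV r4, #3: r4=3
after MOD r6, r6, #16: r6=10%16=10
after AND r6, r6, #3: r6=10&3=2
after ADD r6, r6, #3: r6=2+3=5
after ADD r4, r4, #1: r4=3+1=4
CMP r4, #6  (cmp 4,6)
BNE L1: taken
after MOD r6, r6, #16: r6=5%16=5
after AND r6, r6, #3: r6=5&3=1
after ADD r6, r6, #3: r6=1+3=4
After step 11: r4 = 4.

4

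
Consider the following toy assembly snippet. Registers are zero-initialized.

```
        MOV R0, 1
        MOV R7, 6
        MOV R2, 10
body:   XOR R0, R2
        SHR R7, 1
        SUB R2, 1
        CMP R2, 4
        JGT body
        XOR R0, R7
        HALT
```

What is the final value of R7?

0

MOV R0, 1 → R0=1
MOV R7, 6 → R7=6
MOV R2, 10 → R2=10
XOR R0, R2 → R0=1^10=11
SHR R7, 1 → R7=6>>1=3
SUB R2, 1 → R2=10-1=9
CMP R2, 4  (cmp 9,4)
JGT body: taken
XOR R0, R2 → R0=11^9=2
SHR R7, 1 → R7=3>>1=1
SUB R2, 1 → R2=9-1=8
CMP R2, 4  (cmp 8,4)
JGT body: taken
XOR R0, R2 → R0=2^8=10
SHR R7, 1 → R7=1>>1=0
SUB R2, 1 → R2=8-1=7
CMP R2, 4  (cmp 7,4)
JGT body: taken
XOR R0, R2 → R0=10^7=13
SHR R7, 1 → R7=0>>1=0
SUB R2, 1 → R2=7-1=6
CMP R2, 4  (cmp 6,4)
JGT body: taken
XOR R0, R2 → R0=13^6=11
SHR R7, 1 → R7=0>>1=0
SUB R2, 1 → R2=6-1=5
CMP R2, 4  (cmp 5,4)
JGT body: taken
XOR R0, R2 → R0=11^5=14
SHR R7, 1 → R7=0>>1=0
SUB R2, 1 → R2=5-1=4
CMP R2, 4  (cmp 4,4)
JGT body: not taken
XOR R0, R7 → R0=14^0=14
halt.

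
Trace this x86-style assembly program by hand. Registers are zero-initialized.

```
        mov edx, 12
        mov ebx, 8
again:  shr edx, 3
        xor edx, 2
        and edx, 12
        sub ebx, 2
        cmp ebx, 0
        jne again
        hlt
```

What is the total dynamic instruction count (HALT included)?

edx=12
ebx=8
edx=12>>3=1
edx=1^2=3
edx=3&12=0
ebx=8-2=6
cmp ebx, 0  (cmp 6,0)
jne again: taken
edx=0>>3=0
edx=0^2=2
edx=2&12=0
ebx=6-2=4
cmp ebx, 0  (cmp 4,0)
jne again: taken
edx=0>>3=0
edx=0^2=2
edx=2&12=0
ebx=4-2=2
cmp ebx, 0  (cmp 2,0)
jne again: taken
edx=0>>3=0
edx=0^2=2
edx=2&12=0
ebx=2-2=0
cmp ebx, 0  (cmp 0,0)
jne again: not taken
halt.
Total executed instructions: 27.

27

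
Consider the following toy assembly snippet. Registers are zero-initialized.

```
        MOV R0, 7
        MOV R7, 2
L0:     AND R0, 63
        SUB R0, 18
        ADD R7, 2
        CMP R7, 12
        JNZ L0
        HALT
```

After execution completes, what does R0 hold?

45

after MOV R0, 7: R0=7
after MOV R7, 2: R7=2
after AND R0, 63: R0=7&63=7
after SUB R0, 18: R0=7-18=-11
after ADD R7, 2: R7=2+2=4
CMP R7, 12  (cmp 4,12)
JNZ L0: taken
after AND R0, 63: R0=(-11)&63=53
after SUB R0, 18: R0=53-18=35
after ADD R7, 2: R7=4+2=6
CMP R7, 12  (cmp 6,12)
JNZ L0: taken
after AND R0, 63: R0=35&63=35
after SUB R0, 18: R0=35-18=17
after ADD R7, 2: R7=6+2=8
CMP R7, 12  (cmp 8,12)
JNZ L0: taken
after AND R0, 63: R0=17&63=17
after SUB R0, 18: R0=17-18=-1
after ADD R7, 2: R7=8+2=10
CMP R7, 12  (cmp 10,12)
JNZ L0: taken
after AND R0, 63: R0=(-1)&63=63
after SUB R0, 18: R0=63-18=45
after ADD R7, 2: R7=10+2=12
CMP R7, 12  (cmp 12,12)
JNZ L0: not taken
halt.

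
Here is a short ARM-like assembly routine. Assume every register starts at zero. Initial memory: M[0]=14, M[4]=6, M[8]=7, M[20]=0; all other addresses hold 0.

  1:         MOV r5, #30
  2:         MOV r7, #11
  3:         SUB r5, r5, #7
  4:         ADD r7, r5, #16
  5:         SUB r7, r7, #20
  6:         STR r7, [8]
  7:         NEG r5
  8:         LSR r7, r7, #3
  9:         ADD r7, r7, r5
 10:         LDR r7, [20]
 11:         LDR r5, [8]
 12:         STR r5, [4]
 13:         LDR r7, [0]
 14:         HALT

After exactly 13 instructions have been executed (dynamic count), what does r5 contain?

19

r5=30
r7=11
r5=30-7=23
r7=23+16=39
r7=39-20=19
STR r7, [8] → M[8]=19
r5=-(23)=-23
r7=19>>3=2
r7=2+(-23)=-21
r7=M[20]=0
r5=M[8]=19
STR r5, [4] → M[4]=19
r7=M[0]=14
After step 13: r5 = 19.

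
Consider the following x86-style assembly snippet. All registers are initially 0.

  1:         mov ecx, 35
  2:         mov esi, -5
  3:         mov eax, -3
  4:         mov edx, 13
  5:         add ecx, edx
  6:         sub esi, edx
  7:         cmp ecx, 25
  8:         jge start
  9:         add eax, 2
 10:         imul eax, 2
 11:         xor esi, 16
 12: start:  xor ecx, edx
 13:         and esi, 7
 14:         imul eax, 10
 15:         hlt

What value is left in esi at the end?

mov ecx, 35 → ecx=35
mov esi, -5 → esi=-5
mov eax, -3 → eax=-3
mov edx, 13 → edx=13
add ecx, edx → ecx=35+13=48
sub esi, edx → esi=(-5)-13=-18
cmp ecx, 25  (cmp 48,25)
jge start: taken
xor ecx, edx → ecx=48^13=61
and esi, 7 → esi=(-18)&7=6
imul eax, 10 → eax=(-3)*10=-30
halt.

6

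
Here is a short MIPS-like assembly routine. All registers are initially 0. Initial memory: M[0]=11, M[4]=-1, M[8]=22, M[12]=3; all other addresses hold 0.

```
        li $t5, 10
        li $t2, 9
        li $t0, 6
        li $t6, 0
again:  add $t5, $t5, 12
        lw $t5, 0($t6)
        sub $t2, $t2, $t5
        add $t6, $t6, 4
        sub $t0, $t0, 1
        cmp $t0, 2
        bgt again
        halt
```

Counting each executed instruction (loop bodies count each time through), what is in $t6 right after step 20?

8

$t5=10
$t2=9
$t0=6
$t6=0
$t5=10+12=22
$t5=M[0]=11
$t2=9-11=-2
$t6=0+4=4
$t0=6-1=5
cmp $t0, 2  (cmp 5,2)
bgt again: taken
$t5=11+12=23
$t5=M[4]=-1
$t2=(-2)-(-1)=-1
$t6=4+4=8
$t0=5-1=4
cmp $t0, 2  (cmp 4,2)
bgt again: taken
$t5=(-1)+12=11
$t5=M[8]=22
After step 20: $t6 = 8.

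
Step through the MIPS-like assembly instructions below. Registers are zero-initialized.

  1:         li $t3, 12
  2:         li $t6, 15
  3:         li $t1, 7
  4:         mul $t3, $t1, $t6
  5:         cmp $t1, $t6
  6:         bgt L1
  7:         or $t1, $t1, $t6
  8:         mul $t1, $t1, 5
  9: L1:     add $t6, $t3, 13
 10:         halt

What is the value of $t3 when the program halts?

after li $t3, 12: $t3=12
after li $t6, 15: $t6=15
after li $t1, 7: $t1=7
after mul $t3, $t1, $t6: $t3=7*15=105
cmp $t1, $t6  (cmp 7,15)
bgt L1: not taken
after or $t1, $t1, $t6: $t1=7|15=15
after mul $t1, $t1, 5: $t1=15*5=75
after add $t6, $t3, 13: $t6=105+13=118
halt.

105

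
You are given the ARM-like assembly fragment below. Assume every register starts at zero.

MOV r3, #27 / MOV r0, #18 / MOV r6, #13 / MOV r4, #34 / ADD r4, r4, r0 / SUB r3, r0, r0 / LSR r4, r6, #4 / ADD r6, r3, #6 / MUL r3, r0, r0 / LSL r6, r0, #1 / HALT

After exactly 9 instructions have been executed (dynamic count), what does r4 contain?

r3=27
r0=18
r6=13
r4=34
r4=34+18=52
r3=18-18=0
r4=13>>4=0
r6=0+6=6
r3=18*18=324
After step 9: r4 = 0.

0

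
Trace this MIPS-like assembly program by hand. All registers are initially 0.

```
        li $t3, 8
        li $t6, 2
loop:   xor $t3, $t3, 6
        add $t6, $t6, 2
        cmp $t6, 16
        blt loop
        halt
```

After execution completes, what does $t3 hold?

14

$t3=8
$t6=2
$t3=8^6=14
$t6=2+2=4
cmp $t6, 16  (cmp 4,16)
blt loop: taken
$t3=14^6=8
$t6=4+2=6
cmp $t6, 16  (cmp 6,16)
blt loop: taken
$t3=8^6=14
$t6=6+2=8
cmp $t6, 16  (cmp 8,16)
blt loop: taken
$t3=14^6=8
$t6=8+2=10
cmp $t6, 16  (cmp 10,16)
blt loop: taken
$t3=8^6=14
$t6=10+2=12
cmp $t6, 16  (cmp 12,16)
blt loop: taken
$t3=14^6=8
$t6=12+2=14
cmp $t6, 16  (cmp 14,16)
blt loop: taken
$t3=8^6=14
$t6=14+2=16
cmp $t6, 16  (cmp 16,16)
blt loop: not taken
halt.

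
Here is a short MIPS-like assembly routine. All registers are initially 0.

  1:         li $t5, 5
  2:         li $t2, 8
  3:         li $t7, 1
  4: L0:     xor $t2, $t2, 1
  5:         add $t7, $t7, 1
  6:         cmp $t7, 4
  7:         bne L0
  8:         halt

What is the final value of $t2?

9

li $t5, 5 → $t5=5
li $t2, 8 → $t2=8
li $t7, 1 → $t7=1
xor $t2, $t2, 1 → $t2=8^1=9
add $t7, $t7, 1 → $t7=1+1=2
cmp $t7, 4  (cmp 2,4)
bne L0: taken
xor $t2, $t2, 1 → $t2=9^1=8
add $t7, $t7, 1 → $t7=2+1=3
cmp $t7, 4  (cmp 3,4)
bne L0: taken
xor $t2, $t2, 1 → $t2=8^1=9
add $t7, $t7, 1 → $t7=3+1=4
cmp $t7, 4  (cmp 4,4)
bne L0: not taken
halt.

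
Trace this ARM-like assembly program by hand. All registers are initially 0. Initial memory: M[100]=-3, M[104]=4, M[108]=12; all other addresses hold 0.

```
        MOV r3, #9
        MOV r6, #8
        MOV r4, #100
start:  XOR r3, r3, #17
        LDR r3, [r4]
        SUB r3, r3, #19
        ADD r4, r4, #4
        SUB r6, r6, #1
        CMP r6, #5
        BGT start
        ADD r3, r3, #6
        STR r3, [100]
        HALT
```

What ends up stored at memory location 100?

r3=9
r6=8
r4=100
r3=9^17=24
r3=M[100]=-3
r3=(-3)-19=-22
r4=100+4=104
r6=8-1=7
CMP r6, #5  (cmp 7,5)
BGT start: taken
r3=(-22)^17=-5
r3=M[104]=4
r3=4-19=-15
r4=104+4=108
r6=7-1=6
CMP r6, #5  (cmp 6,5)
BGT start: taken
r3=(-15)^17=-32
r3=M[108]=12
r3=12-19=-7
r4=108+4=112
r6=6-1=5
CMP r6, #5  (cmp 5,5)
BGT start: not taken
r3=(-7)+6=-1
STR r3, [100] → M[100]=-1
halt.

-1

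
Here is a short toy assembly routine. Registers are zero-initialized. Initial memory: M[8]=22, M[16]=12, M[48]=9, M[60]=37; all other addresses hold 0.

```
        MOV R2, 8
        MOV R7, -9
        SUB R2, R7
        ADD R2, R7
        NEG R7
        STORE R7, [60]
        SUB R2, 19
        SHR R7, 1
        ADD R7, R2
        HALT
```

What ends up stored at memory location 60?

R2=8
R7=-9
R2=8-(-9)=17
R2=17+(-9)=8
R7=-(-9)=9
STORE R7, [60] → M[60]=9
R2=8-19=-11
R7=9>>1=4
R7=4+(-11)=-7
halt.

9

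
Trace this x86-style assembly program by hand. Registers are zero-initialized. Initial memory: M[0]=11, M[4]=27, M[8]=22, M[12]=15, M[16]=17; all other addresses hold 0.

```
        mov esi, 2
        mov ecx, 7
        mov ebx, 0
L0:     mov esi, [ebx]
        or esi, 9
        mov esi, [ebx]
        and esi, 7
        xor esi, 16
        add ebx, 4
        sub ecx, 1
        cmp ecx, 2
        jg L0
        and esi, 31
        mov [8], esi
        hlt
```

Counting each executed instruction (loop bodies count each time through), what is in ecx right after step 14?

after mov esi, 2: esi=2
after mov ecx, 7: ecx=7
after mov ebx, 0: ebx=0
after mov esi, [ebx]: esi=M[0]=11
after or esi, 9: esi=11|9=11
after mov esi, [ebx]: esi=M[0]=11
after and esi, 7: esi=11&7=3
after xor esi, 16: esi=3^16=19
after add ebx, 4: ebx=0+4=4
after sub ecx, 1: ecx=7-1=6
cmp ecx, 2  (cmp 6,2)
jg L0: taken
after mov esi, [ebx]: esi=M[4]=27
after or esi, 9: esi=27|9=27
After step 14: ecx = 6.

6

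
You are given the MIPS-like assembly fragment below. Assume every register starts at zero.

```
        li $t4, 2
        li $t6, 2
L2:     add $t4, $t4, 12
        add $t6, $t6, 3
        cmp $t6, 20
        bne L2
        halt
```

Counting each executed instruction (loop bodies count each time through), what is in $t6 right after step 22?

li $t4, 2 → $t4=2
li $t6, 2 → $t6=2
add $t4, $t4, 12 → $t4=2+12=14
add $t6, $t6, 3 → $t6=2+3=5
cmp $t6, 20  (cmp 5,20)
bne L2: taken
add $t4, $t4, 12 → $t4=14+12=26
add $t6, $t6, 3 → $t6=5+3=8
cmp $t6, 20  (cmp 8,20)
bne L2: taken
add $t4, $t4, 12 → $t4=26+12=38
add $t6, $t6, 3 → $t6=8+3=11
cmp $t6, 20  (cmp 11,20)
bne L2: taken
add $t4, $t4, 12 → $t4=38+12=50
add $t6, $t6, 3 → $t6=11+3=14
cmp $t6, 20  (cmp 14,20)
bne L2: taken
add $t4, $t4, 12 → $t4=50+12=62
add $t6, $t6, 3 → $t6=14+3=17
cmp $t6, 20  (cmp 17,20)
bne L2: taken
After step 22: $t6 = 17.

17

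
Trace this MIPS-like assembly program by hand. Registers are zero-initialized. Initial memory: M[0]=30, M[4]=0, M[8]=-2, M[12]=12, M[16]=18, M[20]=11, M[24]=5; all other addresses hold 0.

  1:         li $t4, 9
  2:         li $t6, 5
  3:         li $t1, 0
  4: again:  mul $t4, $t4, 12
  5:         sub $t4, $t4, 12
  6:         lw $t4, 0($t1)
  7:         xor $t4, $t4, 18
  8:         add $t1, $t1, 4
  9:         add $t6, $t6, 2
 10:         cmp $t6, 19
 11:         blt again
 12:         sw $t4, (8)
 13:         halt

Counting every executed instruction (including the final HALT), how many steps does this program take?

61

$t4=9
$t6=5
$t1=0
$t4=9*12=108
$t4=108-12=96
$t4=M[0]=30
$t4=30^18=12
$t1=0+4=4
$t6=5+2=7
cmp $t6, 19  (cmp 7,19)
blt again: taken
$t4=12*12=144
$t4=144-12=132
$t4=M[4]=0
$t4=0^18=18
$t1=4+4=8
$t6=7+2=9
cmp $t6, 19  (cmp 9,19)
blt again: taken
$t4=18*12=216
$t4=216-12=204
$t4=M[8]=-2
$t4=(-2)^18=-20
$t1=8+4=12
$t6=9+2=11
cmp $t6, 19  (cmp 11,19)
blt again: taken
$t4=(-20)*12=-240
$t4=(-240)-12=-252
$t4=M[12]=12
$t4=12^18=30
$t1=12+4=16
$t6=11+2=13
cmp $t6, 19  (cmp 13,19)
blt again: taken
$t4=30*12=360
$t4=360-12=348
$t4=M[16]=18
$t4=18^18=0
$t1=16+4=20
$t6=13+2=15
cmp $t6, 19  (cmp 15,19)
blt again: taken
$t4=0*12=0
$t4=0-12=-12
$t4=M[20]=11
$t4=11^18=25
$t1=20+4=24
$t6=15+2=17
cmp $t6, 19  (cmp 17,19)
blt again: taken
$t4=25*12=300
$t4=300-12=288
$t4=M[24]=5
$t4=5^18=23
$t1=24+4=28
$t6=17+2=19
cmp $t6, 19  (cmp 19,19)
blt again: not taken
sw $t4, (8) → M[8]=23
halt.
Total executed instructions: 61.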